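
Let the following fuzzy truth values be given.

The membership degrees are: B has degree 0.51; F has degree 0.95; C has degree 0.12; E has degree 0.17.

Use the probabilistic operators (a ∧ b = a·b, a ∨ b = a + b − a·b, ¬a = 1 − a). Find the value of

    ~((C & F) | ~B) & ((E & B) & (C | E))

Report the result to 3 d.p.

0.011

C & F = a·b on (0.1200, 0.9500) = 0.1140
~B = 1 − 0.5100 = 0.4900
(C & F) | ~B = a + b − a·b on (0.1140, 0.4900) = 0.5481
~((C & F) | ~B) = 1 − 0.5481 = 0.4519
E & B = a·b on (0.1700, 0.5100) = 0.0867
C | E = a + b − a·b on (0.1200, 0.1700) = 0.2696
(E & B) & (C | E) = a·b on (0.0867, 0.2696) = 0.0234
~((C & F) | ~B) & ((E & B) & (C | E)) = a·b on (0.4519, 0.0234) = 0.0106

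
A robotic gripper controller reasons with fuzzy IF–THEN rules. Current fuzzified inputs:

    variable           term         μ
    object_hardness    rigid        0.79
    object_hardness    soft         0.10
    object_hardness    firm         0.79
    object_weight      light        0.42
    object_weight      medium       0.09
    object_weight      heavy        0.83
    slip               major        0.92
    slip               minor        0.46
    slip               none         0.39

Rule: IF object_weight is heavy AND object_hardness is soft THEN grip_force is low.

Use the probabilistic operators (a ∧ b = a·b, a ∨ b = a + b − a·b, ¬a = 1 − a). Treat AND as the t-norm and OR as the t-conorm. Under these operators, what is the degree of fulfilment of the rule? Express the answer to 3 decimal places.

firing strength: heavy=0.83, soft=0.10; AND[a·b] → w = 0.0830

0.083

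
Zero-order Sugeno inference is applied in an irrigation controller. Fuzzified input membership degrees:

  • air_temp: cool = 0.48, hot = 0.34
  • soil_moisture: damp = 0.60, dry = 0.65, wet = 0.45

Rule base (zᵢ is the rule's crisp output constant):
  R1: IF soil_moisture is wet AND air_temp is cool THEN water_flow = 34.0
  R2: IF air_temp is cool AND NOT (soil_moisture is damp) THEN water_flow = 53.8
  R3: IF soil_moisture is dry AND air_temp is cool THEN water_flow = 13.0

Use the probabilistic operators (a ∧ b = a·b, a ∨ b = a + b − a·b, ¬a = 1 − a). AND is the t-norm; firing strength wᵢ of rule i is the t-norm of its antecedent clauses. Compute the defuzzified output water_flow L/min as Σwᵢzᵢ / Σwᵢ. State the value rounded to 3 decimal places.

R1 (z=34.0): wet=0.45, cool=0.48; AND[a·b] → w = 0.2160
R2 (z=53.8): cool=0.48, ¬damp=1−0.60=0.40; AND[a·b] → w = 0.1920
R3 (z=13.0): dry=0.65, cool=0.48; AND[a·b] → w = 0.3120
Weighted average = (0.2160·34.0 + 0.1920·53.8 + 0.3120·13.0) / (0.2160 + 0.1920 + 0.3120)
  = 21.7296 / 0.7200 = 30.180

30.180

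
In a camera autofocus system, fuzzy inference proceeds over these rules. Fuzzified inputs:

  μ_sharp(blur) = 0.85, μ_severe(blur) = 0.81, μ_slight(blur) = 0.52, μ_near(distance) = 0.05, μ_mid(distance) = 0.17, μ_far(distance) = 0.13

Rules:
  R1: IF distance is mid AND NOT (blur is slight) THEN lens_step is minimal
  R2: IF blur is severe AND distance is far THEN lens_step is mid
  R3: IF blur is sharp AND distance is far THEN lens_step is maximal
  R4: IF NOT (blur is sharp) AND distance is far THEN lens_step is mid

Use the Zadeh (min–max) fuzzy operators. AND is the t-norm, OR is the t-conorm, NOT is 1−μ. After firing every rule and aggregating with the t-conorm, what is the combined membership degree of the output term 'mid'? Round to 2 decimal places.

0.13

R1: mid=0.17, ¬slight=1−0.52=0.48; AND[min(a, b)] → w = 0.17
R2: severe=0.81, far=0.13; AND[min(a, b)] → w = 0.13
R3: sharp=0.85, far=0.13; AND[min(a, b)] → w = 0.13
R4: ¬sharp=1−0.85=0.15, far=0.13; AND[min(a, b)] → w = 0.13
Rules with consequent 'mid': {R2, R4} → strengths 0.13, 0.13
Aggregate via t-conorm [max(a, b)]: 0.13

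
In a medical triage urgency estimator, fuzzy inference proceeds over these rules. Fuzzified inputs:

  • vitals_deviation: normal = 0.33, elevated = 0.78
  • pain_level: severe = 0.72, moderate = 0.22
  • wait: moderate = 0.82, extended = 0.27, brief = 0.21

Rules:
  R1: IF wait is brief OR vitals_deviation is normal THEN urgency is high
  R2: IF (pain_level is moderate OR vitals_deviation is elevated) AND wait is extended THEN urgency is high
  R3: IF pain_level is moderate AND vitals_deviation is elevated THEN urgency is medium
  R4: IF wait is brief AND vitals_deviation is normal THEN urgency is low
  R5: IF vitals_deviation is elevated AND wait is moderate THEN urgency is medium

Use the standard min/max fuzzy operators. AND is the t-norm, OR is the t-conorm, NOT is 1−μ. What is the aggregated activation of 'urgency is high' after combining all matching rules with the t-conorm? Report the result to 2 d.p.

R1: brief=0.21, normal=0.33; OR[max(a, b)] → w = 0.33
R2: (moderate=0.22 OR elevated=0.78) = 0.78; AND[min(a, b)] with extended=0.27 → w = 0.27
R3: moderate=0.22, elevated=0.78; AND[min(a, b)] → w = 0.22
R4: brief=0.21, normal=0.33; AND[min(a, b)] → w = 0.21
R5: elevated=0.78, moderate=0.82; AND[min(a, b)] → w = 0.78
Rules with consequent 'high': {R1, R2} → strengths 0.33, 0.27
Aggregate via t-conorm [max(a, b)]: 0.33

0.33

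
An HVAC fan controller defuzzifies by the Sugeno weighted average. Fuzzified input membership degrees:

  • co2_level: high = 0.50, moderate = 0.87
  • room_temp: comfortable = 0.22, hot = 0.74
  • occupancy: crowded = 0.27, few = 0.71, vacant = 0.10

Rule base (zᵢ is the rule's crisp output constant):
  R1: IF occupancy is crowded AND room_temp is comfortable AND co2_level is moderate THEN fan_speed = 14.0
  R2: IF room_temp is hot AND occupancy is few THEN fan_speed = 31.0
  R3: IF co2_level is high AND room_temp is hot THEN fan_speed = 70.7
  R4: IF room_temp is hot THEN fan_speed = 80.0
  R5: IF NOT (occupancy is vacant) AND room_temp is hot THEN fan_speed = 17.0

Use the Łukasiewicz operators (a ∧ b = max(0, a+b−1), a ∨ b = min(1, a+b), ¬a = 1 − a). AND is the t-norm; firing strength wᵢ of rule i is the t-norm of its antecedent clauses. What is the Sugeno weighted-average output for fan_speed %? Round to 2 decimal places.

48.79

R1 (z=14.0): crowded=0.27, comfortable=0.22, moderate=0.87; AND[max(0, a+b−1)] → w = 0.00
R2 (z=31.0): hot=0.74, few=0.71; AND[max(0, a+b−1)] → w = 0.45
R3 (z=70.7): high=0.50, hot=0.74; AND[max(0, a+b−1)] → w = 0.24
R4 (z=80.0): hot=0.74 → w = 0.74
R5 (z=17.0): ¬vacant=1−0.10=0.90, hot=0.74; AND[max(0, a+b−1)] → w = 0.64
Weighted average = (0.00·14.0 + 0.45·31.0 + 0.24·70.7 + 0.74·80.0 + 0.64·17.0) / (0.00 + 0.45 + 0.24 + 0.74 + 0.64)
  = 100.9980 / 2.0700 = 48.79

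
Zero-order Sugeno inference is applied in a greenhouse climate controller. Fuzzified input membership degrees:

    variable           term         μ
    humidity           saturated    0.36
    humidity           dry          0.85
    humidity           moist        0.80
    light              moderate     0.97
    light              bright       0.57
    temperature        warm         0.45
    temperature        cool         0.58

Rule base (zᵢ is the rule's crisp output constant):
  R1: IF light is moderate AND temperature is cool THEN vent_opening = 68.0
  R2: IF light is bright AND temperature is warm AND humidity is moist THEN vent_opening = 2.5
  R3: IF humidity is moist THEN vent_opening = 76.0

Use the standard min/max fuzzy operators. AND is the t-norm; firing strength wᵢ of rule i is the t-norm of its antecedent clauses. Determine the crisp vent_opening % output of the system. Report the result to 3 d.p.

R1 (z=68.0): moderate=0.97, cool=0.58; AND[min(a, b)] → w = 0.58
R2 (z=2.5): bright=0.57, warm=0.45, moist=0.80; AND[min(a, b)] → w = 0.45
R3 (z=76.0): moist=0.80 → w = 0.80
Weighted average = (0.58·68.0 + 0.45·2.5 + 0.80·76.0) / (0.58 + 0.45 + 0.80)
  = 101.3650 / 1.8300 = 55.391

55.391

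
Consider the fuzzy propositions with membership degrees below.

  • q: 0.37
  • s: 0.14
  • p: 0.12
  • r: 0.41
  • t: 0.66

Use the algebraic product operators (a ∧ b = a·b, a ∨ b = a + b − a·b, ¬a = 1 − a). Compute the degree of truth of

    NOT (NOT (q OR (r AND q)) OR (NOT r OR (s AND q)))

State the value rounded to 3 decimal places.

0.181

r AND q = a·b on (0.4100, 0.3700) = 0.1517
q OR (r AND q) = a + b − a·b on (0.3700, 0.1517) = 0.4656
NOT (q OR (r AND q)) = 1 − 0.4656 = 0.5344
NOT r = 1 − 0.4100 = 0.5900
s AND q = a·b on (0.1400, 0.3700) = 0.0518
NOT r OR (s AND q) = a + b − a·b on (0.5900, 0.0518) = 0.6112
NOT (q OR (r AND q)) OR (NOT r OR (s AND q)) = a + b − a·b on (0.5344, 0.6112) = 0.8190
NOT (NOT (q OR (r AND q)) OR (NOT r OR (s AND q))) = 1 − 0.8190 = 0.1810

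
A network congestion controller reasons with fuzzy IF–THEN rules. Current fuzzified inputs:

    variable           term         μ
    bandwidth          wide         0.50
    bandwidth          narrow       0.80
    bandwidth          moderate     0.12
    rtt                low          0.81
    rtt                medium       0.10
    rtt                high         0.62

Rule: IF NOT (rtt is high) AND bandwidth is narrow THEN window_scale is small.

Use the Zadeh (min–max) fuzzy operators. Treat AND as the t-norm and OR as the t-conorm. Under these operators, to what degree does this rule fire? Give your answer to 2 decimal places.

firing strength: ¬high=1−0.62=0.38, narrow=0.80; AND[min(a, b)] → w = 0.38

0.38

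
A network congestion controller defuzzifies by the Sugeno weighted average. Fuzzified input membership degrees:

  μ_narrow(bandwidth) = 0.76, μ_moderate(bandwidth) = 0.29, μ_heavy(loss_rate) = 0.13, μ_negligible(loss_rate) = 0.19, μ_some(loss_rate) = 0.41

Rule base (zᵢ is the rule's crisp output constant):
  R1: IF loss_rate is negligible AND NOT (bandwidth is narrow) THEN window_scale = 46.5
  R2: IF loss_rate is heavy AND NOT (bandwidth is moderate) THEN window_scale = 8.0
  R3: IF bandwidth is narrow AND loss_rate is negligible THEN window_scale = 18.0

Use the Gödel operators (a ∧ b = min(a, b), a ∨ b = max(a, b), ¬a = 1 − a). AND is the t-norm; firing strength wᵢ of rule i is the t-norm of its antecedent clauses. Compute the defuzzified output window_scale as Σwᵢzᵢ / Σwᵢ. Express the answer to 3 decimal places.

R1 (z=46.5): negligible=0.19, ¬narrow=1−0.76=0.24; AND[min(a, b)] → w = 0.19
R2 (z=8.0): heavy=0.13, ¬moderate=1−0.29=0.71; AND[min(a, b)] → w = 0.13
R3 (z=18.0): narrow=0.76, negligible=0.19; AND[min(a, b)] → w = 0.19
Weighted average = (0.19·46.5 + 0.13·8.0 + 0.19·18.0) / (0.19 + 0.13 + 0.19)
  = 13.2950 / 0.5100 = 26.069

26.069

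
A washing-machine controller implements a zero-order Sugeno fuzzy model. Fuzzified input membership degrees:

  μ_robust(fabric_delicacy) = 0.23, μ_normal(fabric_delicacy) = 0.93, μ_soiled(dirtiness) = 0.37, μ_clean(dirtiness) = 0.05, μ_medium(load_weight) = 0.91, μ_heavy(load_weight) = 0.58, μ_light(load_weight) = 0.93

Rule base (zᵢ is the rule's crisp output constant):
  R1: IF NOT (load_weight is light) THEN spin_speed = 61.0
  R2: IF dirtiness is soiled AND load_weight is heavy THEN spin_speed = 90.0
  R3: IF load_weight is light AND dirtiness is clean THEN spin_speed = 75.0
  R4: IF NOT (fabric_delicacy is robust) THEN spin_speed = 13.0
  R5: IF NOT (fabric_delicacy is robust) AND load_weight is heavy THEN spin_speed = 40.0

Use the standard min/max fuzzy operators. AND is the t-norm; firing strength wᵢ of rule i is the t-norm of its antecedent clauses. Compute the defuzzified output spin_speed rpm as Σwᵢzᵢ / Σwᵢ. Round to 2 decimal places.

R1 (z=61.0): ¬light=1−0.93=0.07 → w = 0.07
R2 (z=90.0): soiled=0.37, heavy=0.58; AND[min(a, b)] → w = 0.37
R3 (z=75.0): light=0.93, clean=0.05; AND[min(a, b)] → w = 0.05
R4 (z=13.0): ¬robust=1−0.23=0.77 → w = 0.77
R5 (z=40.0): ¬robust=1−0.23=0.77, heavy=0.58; AND[min(a, b)] → w = 0.58
Weighted average = (0.07·61.0 + 0.37·90.0 + 0.05·75.0 + 0.77·13.0 + 0.58·40.0) / (0.07 + 0.37 + 0.05 + 0.77 + 0.58)
  = 74.5300 / 1.8400 = 40.51

40.51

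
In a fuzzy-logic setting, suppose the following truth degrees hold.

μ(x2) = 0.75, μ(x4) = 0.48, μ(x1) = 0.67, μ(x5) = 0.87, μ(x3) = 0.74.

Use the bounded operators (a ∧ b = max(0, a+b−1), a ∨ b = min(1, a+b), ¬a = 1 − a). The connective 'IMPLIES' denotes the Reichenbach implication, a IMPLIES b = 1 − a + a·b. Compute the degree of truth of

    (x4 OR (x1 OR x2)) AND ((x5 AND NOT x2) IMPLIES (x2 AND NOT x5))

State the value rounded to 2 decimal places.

0.88

x1 OR x2 = min(1, a+b) on (0.67, 0.75) = 1.00
x4 OR (x1 OR x2) = min(1, a+b) on (0.48, 1.00) = 1.00
NOT x2 = 1 − 0.75 = 0.25
x5 AND NOT x2 = max(0, a+b−1) on (0.87, 0.25) = 0.12
NOT x5 = 1 − 0.87 = 0.13
x2 AND NOT x5 = max(0, a+b−1) on (0.75, 0.13) = 0.00
(x5 AND NOT x2) IMPLIES (x2 AND NOT x5)  [Reichenbach: 1 − a + a·b] with a=0.12, b=0.00 → 0.88
(x4 OR (x1 OR x2)) AND ((x5 AND NOT x2) IMPLIES (x2 AND NOT x5)) = max(0, a+b−1) on (1.00, 0.88) = 0.88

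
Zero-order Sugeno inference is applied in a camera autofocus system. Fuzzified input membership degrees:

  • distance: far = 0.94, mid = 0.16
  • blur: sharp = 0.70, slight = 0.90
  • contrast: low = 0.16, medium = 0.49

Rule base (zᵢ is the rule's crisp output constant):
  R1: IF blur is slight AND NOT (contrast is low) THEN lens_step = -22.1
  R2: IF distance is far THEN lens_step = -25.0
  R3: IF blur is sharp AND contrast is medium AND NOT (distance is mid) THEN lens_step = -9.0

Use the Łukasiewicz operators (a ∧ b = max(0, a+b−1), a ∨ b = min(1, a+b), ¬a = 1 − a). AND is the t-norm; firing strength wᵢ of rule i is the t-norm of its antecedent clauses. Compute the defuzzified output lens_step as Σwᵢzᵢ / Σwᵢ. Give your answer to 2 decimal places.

-23.46

R1 (z=-22.1): slight=0.90, ¬low=1−0.16=0.84; AND[max(0, a+b−1)] → w = 0.74
R2 (z=-25.0): far=0.94 → w = 0.94
R3 (z=-9.0): sharp=0.70, medium=0.49, ¬mid=1−0.16=0.84; AND[max(0, a+b−1)] → w = 0.03
Weighted average = (0.74·-22.1 + 0.94·-25.0 + 0.03·-9.0) / (0.74 + 0.94 + 0.03)
  = -40.1240 / 1.7100 = -23.46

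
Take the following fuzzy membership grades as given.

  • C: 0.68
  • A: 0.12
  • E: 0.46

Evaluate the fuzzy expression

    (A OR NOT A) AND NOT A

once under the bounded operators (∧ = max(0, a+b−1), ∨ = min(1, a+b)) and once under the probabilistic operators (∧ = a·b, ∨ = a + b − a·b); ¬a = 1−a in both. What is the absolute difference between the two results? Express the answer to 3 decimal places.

0.093

Under bounded:
  NOT A = 1 − 0.12 = 0.88
  A OR NOT A = min(1, a+b) on (0.12, 0.88) = 1.00
  NOT A = 1 − 0.12 = 0.88
  (A OR NOT A) AND NOT A = max(0, a+b−1) on (1.00, 0.88) = 0.88
  → value = 0.8800
Under probabilistic:
  NOT A = 1 − 0.1200 = 0.8800
  A OR NOT A = a + b − a·b on (0.1200, 0.8800) = 0.8944
  NOT A = 1 − 0.1200 = 0.8800
  (A OR NOT A) AND NOT A = a·b on (0.8944, 0.8800) = 0.7871
  → value = 0.7871
|0.8800 − 0.7871| = 0.093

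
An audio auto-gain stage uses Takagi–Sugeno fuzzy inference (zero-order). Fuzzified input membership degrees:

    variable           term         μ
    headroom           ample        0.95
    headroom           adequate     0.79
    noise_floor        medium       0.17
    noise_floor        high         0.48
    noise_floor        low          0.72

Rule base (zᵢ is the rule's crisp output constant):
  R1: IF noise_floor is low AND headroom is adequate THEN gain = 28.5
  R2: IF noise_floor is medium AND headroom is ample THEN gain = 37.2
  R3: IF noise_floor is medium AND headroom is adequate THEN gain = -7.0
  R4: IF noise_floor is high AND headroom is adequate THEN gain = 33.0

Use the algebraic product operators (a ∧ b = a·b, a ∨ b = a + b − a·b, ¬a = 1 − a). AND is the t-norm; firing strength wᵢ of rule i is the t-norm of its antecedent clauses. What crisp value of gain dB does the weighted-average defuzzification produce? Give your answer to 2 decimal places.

R1 (z=28.5): low=0.72, adequate=0.79; AND[a·b] → w = 0.5688
R2 (z=37.2): medium=0.17, ample=0.95; AND[a·b] → w = 0.1615
R3 (z=-7.0): medium=0.17, adequate=0.79; AND[a·b] → w = 0.1343
R4 (z=33.0): high=0.48, adequate=0.79; AND[a·b] → w = 0.3792
Weighted average = (0.5688·28.5 + 0.1615·37.2 + 0.1343·-7.0 + 0.3792·33.0) / (0.5688 + 0.1615 + 0.1343 + 0.3792)
  = 33.7921 / 1.2438 = 27.17

27.17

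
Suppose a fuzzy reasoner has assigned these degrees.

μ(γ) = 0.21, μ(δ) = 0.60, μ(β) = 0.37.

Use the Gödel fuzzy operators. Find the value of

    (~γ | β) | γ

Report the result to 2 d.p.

0.79

~γ = 1 − 0.21 = 0.79
~γ | β = max(a, b) on (0.79, 0.37) = 0.79
(~γ | β) | γ = max(a, b) on (0.79, 0.21) = 0.79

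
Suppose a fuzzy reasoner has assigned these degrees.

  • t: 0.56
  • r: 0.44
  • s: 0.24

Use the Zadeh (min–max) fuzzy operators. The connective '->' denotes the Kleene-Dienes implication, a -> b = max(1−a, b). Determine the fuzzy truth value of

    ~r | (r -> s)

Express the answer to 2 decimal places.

~r = 1 − 0.44 = 0.56
r -> s  [Kleene-Dienes: max(1−a, b)] with a=0.44, b=0.24 → 0.56
~r | (r -> s) = max(a, b) on (0.56, 0.56) = 0.56

0.56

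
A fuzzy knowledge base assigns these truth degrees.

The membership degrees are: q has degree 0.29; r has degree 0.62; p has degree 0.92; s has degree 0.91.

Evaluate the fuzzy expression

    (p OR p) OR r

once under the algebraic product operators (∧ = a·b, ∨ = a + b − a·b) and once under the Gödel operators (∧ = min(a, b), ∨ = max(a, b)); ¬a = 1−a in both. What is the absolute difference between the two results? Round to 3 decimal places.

Under algebraic product:
  p OR p = a + b − a·b on (0.9200, 0.9200) = 0.9936
  (p OR p) OR r = a + b − a·b on (0.9936, 0.6200) = 0.9976
  → value = 0.9976
Under Gödel:
  p OR p = max(a, b) on (0.92, 0.92) = 0.92
  (p OR p) OR r = max(a, b) on (0.92, 0.62) = 0.92
  → value = 0.9200
|0.9976 − 0.9200| = 0.078

0.078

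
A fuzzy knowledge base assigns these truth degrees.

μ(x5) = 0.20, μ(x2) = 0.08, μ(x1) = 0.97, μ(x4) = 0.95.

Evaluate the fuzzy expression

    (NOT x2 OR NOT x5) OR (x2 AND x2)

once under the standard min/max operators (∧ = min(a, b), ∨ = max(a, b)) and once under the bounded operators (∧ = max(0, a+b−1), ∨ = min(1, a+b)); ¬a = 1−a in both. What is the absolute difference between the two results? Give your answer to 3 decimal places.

0.080

Under standard min/max:
  NOT x2 = 1 − 0.08 = 0.92
  NOT x5 = 1 − 0.20 = 0.80
  NOT x2 OR NOT x5 = max(a, b) on (0.92, 0.80) = 0.92
  x2 AND x2 = min(a, b) on (0.08, 0.08) = 0.08
  (NOT x2 OR NOT x5) OR (x2 AND x2) = max(a, b) on (0.92, 0.08) = 0.92
  → value = 0.9200
Under bounded:
  NOT x2 = 1 − 0.08 = 0.92
  NOT x5 = 1 − 0.20 = 0.80
  NOT x2 OR NOT x5 = min(1, a+b) on (0.92, 0.80) = 1.00
  x2 AND x2 = max(0, a+b−1) on (0.08, 0.08) = 0.00
  (NOT x2 OR NOT x5) OR (x2 AND x2) = min(1, a+b) on (1.00, 0.00) = 1.00
  → value = 1.0000
|0.9200 − 1.0000| = 0.080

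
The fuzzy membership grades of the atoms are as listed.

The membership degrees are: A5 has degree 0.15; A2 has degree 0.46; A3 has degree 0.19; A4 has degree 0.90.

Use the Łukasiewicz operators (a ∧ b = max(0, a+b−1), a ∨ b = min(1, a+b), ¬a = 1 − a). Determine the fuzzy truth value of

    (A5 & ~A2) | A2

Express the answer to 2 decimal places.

~A2 = 1 − 0.46 = 0.54
A5 & ~A2 = max(0, a+b−1) on (0.15, 0.54) = 0.00
(A5 & ~A2) | A2 = min(1, a+b) on (0.00, 0.46) = 0.46

0.46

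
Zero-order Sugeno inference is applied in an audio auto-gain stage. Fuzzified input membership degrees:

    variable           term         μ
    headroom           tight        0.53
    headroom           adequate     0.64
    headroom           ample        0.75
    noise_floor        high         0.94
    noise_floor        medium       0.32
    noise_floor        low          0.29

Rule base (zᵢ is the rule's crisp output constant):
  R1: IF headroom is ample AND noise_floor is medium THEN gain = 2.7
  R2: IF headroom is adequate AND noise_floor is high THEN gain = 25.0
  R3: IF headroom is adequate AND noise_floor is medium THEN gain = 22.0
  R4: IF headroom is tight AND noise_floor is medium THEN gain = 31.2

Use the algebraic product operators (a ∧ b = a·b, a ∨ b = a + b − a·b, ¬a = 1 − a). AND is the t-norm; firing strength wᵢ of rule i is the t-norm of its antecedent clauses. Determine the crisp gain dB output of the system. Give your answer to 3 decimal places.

R1 (z=2.7): ample=0.75, medium=0.32; AND[a·b] → w = 0.2400
R2 (z=25.0): adequate=0.64, high=0.94; AND[a·b] → w = 0.6016
R3 (z=22.0): adequate=0.64, medium=0.32; AND[a·b] → w = 0.2048
R4 (z=31.2): tight=0.53, medium=0.32; AND[a·b] → w = 0.1696
Weighted average = (0.2400·2.7 + 0.6016·25.0 + 0.2048·22.0 + 0.1696·31.2) / (0.2400 + 0.6016 + 0.2048 + 0.1696)
  = 25.4851 / 1.2160 = 20.958

20.958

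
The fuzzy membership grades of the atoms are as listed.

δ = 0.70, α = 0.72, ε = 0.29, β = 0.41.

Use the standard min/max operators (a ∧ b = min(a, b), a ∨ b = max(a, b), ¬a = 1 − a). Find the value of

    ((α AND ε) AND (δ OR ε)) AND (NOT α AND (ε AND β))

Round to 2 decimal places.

α AND ε = min(a, b) on (0.72, 0.29) = 0.29
δ OR ε = max(a, b) on (0.70, 0.29) = 0.70
(α AND ε) AND (δ OR ε) = min(a, b) on (0.29, 0.70) = 0.29
NOT α = 1 − 0.72 = 0.28
ε AND β = min(a, b) on (0.29, 0.41) = 0.29
NOT α AND (ε AND β) = min(a, b) on (0.28, 0.29) = 0.28
((α AND ε) AND (δ OR ε)) AND (NOT α AND (ε AND β)) = min(a, b) on (0.29, 0.28) = 0.28

0.28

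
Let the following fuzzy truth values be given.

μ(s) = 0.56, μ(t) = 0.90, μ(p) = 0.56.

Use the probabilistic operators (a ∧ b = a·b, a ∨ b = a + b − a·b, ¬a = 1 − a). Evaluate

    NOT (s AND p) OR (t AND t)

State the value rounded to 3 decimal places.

0.940

s AND p = a·b on (0.5600, 0.5600) = 0.3136
NOT (s AND p) = 1 − 0.3136 = 0.6864
t AND t = a·b on (0.9000, 0.9000) = 0.8100
NOT (s AND p) OR (t AND t) = a + b − a·b on (0.6864, 0.8100) = 0.9404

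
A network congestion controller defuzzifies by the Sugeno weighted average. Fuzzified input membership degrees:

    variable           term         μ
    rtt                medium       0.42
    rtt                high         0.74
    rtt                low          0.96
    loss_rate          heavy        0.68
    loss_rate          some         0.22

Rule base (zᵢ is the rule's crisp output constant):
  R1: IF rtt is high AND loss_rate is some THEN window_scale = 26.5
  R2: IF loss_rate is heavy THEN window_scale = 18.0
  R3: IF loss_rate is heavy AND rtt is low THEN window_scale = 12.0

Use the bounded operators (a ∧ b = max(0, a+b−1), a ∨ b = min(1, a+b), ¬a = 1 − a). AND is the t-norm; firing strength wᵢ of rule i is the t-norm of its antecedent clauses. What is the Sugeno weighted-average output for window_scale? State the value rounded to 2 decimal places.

R1 (z=26.5): high=0.74, some=0.22; AND[max(0, a+b−1)] → w = 0.00
R2 (z=18.0): heavy=0.68 → w = 0.68
R3 (z=12.0): heavy=0.68, low=0.96; AND[max(0, a+b−1)] → w = 0.64
Weighted average = (0.00·26.5 + 0.68·18.0 + 0.64·12.0) / (0.00 + 0.68 + 0.64)
  = 19.9200 / 1.3200 = 15.09

15.09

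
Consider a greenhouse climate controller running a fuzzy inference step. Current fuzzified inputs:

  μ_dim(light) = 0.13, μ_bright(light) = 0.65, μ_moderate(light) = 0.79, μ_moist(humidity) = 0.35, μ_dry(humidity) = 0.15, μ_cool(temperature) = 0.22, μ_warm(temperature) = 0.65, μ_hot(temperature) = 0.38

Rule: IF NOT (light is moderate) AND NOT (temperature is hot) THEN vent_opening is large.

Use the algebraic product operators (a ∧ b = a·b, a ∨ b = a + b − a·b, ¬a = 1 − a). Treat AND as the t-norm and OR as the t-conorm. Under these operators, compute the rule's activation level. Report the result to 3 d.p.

0.130

firing strength: ¬moderate=1−0.79=0.21, ¬hot=1−0.38=0.62; AND[a·b] → w = 0.1302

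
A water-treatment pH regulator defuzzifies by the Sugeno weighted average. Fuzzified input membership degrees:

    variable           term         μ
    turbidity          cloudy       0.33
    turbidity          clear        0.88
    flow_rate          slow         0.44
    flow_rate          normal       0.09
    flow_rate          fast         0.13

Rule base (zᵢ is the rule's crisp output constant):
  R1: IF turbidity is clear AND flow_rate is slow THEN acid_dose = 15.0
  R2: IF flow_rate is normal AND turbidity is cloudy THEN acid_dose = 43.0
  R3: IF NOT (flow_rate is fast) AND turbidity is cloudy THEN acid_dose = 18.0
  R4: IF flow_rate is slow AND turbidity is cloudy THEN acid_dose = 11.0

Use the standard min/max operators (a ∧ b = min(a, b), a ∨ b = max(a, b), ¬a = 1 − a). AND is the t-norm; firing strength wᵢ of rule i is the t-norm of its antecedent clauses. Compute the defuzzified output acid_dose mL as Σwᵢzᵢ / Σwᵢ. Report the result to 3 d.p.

R1 (z=15.0): clear=0.88, slow=0.44; AND[min(a, b)] → w = 0.44
R2 (z=43.0): normal=0.09, cloudy=0.33; AND[min(a, b)] → w = 0.09
R3 (z=18.0): ¬fast=1−0.13=0.87, cloudy=0.33; AND[min(a, b)] → w = 0.33
R4 (z=11.0): slow=0.44, cloudy=0.33; AND[min(a, b)] → w = 0.33
Weighted average = (0.44·15.0 + 0.09·43.0 + 0.33·18.0 + 0.33·11.0) / (0.44 + 0.09 + 0.33 + 0.33)
  = 20.0400 / 1.1900 = 16.840

16.840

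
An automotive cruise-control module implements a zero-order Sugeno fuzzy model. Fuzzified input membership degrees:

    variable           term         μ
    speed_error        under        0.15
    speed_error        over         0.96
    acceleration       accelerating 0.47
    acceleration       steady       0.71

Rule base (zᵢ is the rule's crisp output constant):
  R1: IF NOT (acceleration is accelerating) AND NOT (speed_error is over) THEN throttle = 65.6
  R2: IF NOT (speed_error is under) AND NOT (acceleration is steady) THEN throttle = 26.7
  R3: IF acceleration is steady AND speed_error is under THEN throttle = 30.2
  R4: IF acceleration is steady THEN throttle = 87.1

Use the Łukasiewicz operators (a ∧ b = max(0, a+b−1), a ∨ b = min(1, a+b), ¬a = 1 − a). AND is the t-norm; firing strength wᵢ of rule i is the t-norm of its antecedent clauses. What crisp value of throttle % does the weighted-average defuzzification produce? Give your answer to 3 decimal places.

77.152

R1 (z=65.6): ¬accelerating=1−0.47=0.53, ¬over=1−0.96=0.04; AND[max(0, a+b−1)] → w = 0.00
R2 (z=26.7): ¬under=1−0.15=0.85, ¬steady=1−0.71=0.29; AND[max(0, a+b−1)] → w = 0.14
R3 (z=30.2): steady=0.71, under=0.15; AND[max(0, a+b−1)] → w = 0.00
R4 (z=87.1): steady=0.71 → w = 0.71
Weighted average = (0.00·65.6 + 0.14·26.7 + 0.00·30.2 + 0.71·87.1) / (0.00 + 0.14 + 0.00 + 0.71)
  = 65.5790 / 0.8500 = 77.152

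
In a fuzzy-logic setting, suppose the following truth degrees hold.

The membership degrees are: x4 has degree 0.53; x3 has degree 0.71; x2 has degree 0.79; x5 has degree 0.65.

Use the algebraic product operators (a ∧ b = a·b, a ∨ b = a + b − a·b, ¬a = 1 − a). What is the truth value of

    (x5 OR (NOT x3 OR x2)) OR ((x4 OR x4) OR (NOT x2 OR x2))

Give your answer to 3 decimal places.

0.998

NOT x3 = 1 − 0.7100 = 0.2900
NOT x3 OR x2 = a + b − a·b on (0.2900, 0.7900) = 0.8509
x5 OR (NOT x3 OR x2) = a + b − a·b on (0.6500, 0.8509) = 0.9478
x4 OR x4 = a + b − a·b on (0.5300, 0.5300) = 0.7791
NOT x2 = 1 − 0.7900 = 0.2100
NOT x2 OR x2 = a + b − a·b on (0.2100, 0.7900) = 0.8341
(x4 OR x4) OR (NOT x2 OR x2) = a + b − a·b on (0.7791, 0.8341) = 0.9634
(x5 OR (NOT x3 OR x2)) OR ((x4 OR x4) OR (NOT x2 OR x2)) = a + b − a·b on (0.9478, 0.9634) = 0.9981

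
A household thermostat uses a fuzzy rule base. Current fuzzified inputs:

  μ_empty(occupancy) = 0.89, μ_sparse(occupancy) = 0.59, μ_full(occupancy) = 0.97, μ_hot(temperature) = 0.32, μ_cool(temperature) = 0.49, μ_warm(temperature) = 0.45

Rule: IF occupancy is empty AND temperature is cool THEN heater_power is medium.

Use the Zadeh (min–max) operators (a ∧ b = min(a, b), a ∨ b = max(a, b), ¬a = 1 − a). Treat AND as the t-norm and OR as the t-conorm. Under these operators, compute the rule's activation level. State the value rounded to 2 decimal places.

firing strength: empty=0.89, cool=0.49; AND[min(a, b)] → w = 0.49

0.49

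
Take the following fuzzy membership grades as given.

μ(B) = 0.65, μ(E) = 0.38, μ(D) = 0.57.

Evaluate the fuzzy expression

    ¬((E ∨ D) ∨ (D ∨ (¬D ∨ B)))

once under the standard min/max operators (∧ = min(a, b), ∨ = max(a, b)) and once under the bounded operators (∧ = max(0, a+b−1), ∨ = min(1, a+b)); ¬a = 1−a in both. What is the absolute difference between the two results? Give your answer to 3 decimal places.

Under standard min/max:
  E ∨ D = max(a, b) on (0.38, 0.57) = 0.57
  ¬D = 1 − 0.57 = 0.43
  ¬D ∨ B = max(a, b) on (0.43, 0.65) = 0.65
  D ∨ (¬D ∨ B) = max(a, b) on (0.57, 0.65) = 0.65
  (E ∨ D) ∨ (D ∨ (¬D ∨ B)) = max(a, b) on (0.57, 0.65) = 0.65
  ¬((E ∨ D) ∨ (D ∨ (¬D ∨ B))) = 1 − 0.65 = 0.35
  → value = 0.3500
Under bounded:
  E ∨ D = min(1, a+b) on (0.38, 0.57) = 0.95
  ¬D = 1 − 0.57 = 0.43
  ¬D ∨ B = min(1, a+b) on (0.43, 0.65) = 1.00
  D ∨ (¬D ∨ B) = min(1, a+b) on (0.57, 1.00) = 1.00
  (E ∨ D) ∨ (D ∨ (¬D ∨ B)) = min(1, a+b) on (0.95, 1.00) = 1.00
  ¬((E ∨ D) ∨ (D ∨ (¬D ∨ B))) = 1 − 1.00 = 0.00
  → value = 0.0000
|0.3500 − 0.0000| = 0.350

0.350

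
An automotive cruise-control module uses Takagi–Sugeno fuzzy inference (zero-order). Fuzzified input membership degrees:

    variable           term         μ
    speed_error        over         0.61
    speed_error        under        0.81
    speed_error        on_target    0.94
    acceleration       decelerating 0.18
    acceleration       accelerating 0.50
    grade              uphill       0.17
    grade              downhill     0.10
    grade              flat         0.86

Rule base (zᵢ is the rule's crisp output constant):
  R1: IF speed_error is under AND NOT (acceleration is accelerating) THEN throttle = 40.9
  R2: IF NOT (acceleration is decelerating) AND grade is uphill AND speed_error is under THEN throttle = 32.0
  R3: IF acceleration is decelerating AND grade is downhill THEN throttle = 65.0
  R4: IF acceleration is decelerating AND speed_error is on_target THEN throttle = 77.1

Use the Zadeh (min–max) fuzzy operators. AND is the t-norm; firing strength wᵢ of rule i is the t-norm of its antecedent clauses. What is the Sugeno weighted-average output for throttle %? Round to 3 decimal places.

48.703

R1 (z=40.9): under=0.81, ¬accelerating=1−0.50=0.50; AND[min(a, b)] → w = 0.50
R2 (z=32.0): ¬decelerating=1−0.18=0.82, uphill=0.17, under=0.81; AND[min(a, b)] → w = 0.17
R3 (z=65.0): decelerating=0.18, downhill=0.10; AND[min(a, b)] → w = 0.10
R4 (z=77.1): decelerating=0.18, on_target=0.94; AND[min(a, b)] → w = 0.18
Weighted average = (0.50·40.9 + 0.17·32.0 + 0.10·65.0 + 0.18·77.1) / (0.50 + 0.17 + 0.10 + 0.18)
  = 46.2680 / 0.9500 = 48.703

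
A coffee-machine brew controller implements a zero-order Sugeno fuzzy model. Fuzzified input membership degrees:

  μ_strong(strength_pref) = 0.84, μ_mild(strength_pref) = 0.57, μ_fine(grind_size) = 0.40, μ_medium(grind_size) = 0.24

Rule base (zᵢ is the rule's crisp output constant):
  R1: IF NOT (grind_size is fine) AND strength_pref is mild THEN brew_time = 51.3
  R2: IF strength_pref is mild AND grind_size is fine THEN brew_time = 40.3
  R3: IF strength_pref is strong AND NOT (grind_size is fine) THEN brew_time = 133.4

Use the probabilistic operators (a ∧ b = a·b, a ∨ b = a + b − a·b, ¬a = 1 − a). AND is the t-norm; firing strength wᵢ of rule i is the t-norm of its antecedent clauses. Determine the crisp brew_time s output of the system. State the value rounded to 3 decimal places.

87.492

R1 (z=51.3): ¬fine=1−0.40=0.60, mild=0.57; AND[a·b] → w = 0.3420
R2 (z=40.3): mild=0.57, fine=0.40; AND[a·b] → w = 0.2280
R3 (z=133.4): strong=0.84, ¬fine=1−0.40=0.60; AND[a·b] → w = 0.5040
Weighted average = (0.3420·51.3 + 0.2280·40.3 + 0.5040·133.4) / (0.3420 + 0.2280 + 0.5040)
  = 93.9666 / 1.0740 = 87.492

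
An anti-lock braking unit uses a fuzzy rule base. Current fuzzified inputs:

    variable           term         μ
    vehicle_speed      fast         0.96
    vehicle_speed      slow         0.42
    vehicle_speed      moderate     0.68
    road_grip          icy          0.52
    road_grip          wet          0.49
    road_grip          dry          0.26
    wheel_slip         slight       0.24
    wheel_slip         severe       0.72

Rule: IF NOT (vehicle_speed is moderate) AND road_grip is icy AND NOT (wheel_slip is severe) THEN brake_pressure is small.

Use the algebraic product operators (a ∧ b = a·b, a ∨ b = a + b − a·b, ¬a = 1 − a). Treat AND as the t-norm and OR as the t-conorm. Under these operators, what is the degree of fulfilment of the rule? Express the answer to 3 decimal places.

firing strength: ¬moderate=1−0.68=0.32, icy=0.52, ¬severe=1−0.72=0.28; AND[a·b] → w = 0.0466

0.047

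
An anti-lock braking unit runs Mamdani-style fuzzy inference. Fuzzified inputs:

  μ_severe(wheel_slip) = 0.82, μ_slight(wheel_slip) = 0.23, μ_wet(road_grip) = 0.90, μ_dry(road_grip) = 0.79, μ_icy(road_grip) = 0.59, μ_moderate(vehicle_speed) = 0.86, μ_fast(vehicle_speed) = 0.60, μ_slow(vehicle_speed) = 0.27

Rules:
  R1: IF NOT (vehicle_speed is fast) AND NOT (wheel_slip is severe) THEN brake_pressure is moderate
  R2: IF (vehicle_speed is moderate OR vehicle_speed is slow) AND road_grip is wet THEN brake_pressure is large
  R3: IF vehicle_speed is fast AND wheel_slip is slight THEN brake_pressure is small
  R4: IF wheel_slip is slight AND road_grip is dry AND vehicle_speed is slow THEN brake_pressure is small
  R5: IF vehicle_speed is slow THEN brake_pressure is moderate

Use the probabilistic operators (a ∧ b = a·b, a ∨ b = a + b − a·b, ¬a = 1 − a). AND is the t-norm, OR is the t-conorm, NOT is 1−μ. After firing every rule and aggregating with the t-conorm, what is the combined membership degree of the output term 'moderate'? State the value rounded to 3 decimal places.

0.323

R1: ¬fast=1−0.60=0.40, ¬severe=1−0.82=0.18; AND[a·b] → w = 0.0720
R2: (moderate=0.86 OR slow=0.27) = 0.8978; AND[a·b] with wet=0.90 → w = 0.8080
R3: fast=0.60, slight=0.23; AND[a·b] → w = 0.1380
R4: slight=0.23, dry=0.79, slow=0.27; AND[a·b] → w = 0.0491
R5: slow=0.27 → w = 0.2700
Rules with consequent 'moderate': {R1, R5} → strengths 0.0720, 0.2700
Aggregate via t-conorm [a + b − a·b]: 0.3226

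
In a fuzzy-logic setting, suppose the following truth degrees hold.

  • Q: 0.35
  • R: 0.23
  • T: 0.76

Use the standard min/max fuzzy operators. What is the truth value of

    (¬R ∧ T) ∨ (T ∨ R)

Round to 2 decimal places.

¬R = 1 − 0.23 = 0.77
¬R ∧ T = min(a, b) on (0.77, 0.76) = 0.76
T ∨ R = max(a, b) on (0.76, 0.23) = 0.76
(¬R ∧ T) ∨ (T ∨ R) = max(a, b) on (0.76, 0.76) = 0.76

0.76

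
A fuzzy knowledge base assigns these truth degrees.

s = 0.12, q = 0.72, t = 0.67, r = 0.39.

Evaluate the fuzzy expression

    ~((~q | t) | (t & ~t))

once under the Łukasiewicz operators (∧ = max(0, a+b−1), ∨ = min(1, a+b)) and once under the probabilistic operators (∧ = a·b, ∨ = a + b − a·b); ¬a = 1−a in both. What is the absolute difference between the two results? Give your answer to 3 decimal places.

0.135

Under Łukasiewicz:
  ~q = 1 − 0.72 = 0.28
  ~q | t = min(1, a+b) on (0.28, 0.67) = 0.95
  ~t = 1 − 0.67 = 0.33
  t & ~t = max(0, a+b−1) on (0.67, 0.33) = 0.00
  (~q | t) | (t & ~t) = min(1, a+b) on (0.95, 0.00) = 0.95
  ~((~q | t) | (t & ~t)) = 1 − 0.95 = 0.05
  → value = 0.0500
Under probabilistic:
  ~q = 1 − 0.7200 = 0.2800
  ~q | t = a + b − a·b on (0.2800, 0.6700) = 0.7624
  ~t = 1 − 0.6700 = 0.3300
  t & ~t = a·b on (0.6700, 0.3300) = 0.2211
  (~q | t) | (t & ~t) = a + b − a·b on (0.7624, 0.2211) = 0.8149
  ~((~q | t) | (t & ~t)) = 1 − 0.8149 = 0.1851
  → value = 0.1851
|0.0500 − 0.1851| = 0.135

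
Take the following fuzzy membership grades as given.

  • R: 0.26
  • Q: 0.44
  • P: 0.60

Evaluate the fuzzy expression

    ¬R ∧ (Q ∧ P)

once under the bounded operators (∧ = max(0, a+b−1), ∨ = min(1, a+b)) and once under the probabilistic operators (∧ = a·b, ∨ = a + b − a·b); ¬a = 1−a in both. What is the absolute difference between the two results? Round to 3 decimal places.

Under bounded:
  ¬R = 1 − 0.26 = 0.74
  Q ∧ P = max(0, a+b−1) on (0.44, 0.60) = 0.04
  ¬R ∧ (Q ∧ P) = max(0, a+b−1) on (0.74, 0.04) = 0.00
  → value = 0.0000
Under probabilistic:
  ¬R = 1 − 0.2600 = 0.7400
  Q ∧ P = a·b on (0.4400, 0.6000) = 0.2640
  ¬R ∧ (Q ∧ P) = a·b on (0.7400, 0.2640) = 0.1954
  → value = 0.1954
|0.0000 − 0.1954| = 0.195

0.195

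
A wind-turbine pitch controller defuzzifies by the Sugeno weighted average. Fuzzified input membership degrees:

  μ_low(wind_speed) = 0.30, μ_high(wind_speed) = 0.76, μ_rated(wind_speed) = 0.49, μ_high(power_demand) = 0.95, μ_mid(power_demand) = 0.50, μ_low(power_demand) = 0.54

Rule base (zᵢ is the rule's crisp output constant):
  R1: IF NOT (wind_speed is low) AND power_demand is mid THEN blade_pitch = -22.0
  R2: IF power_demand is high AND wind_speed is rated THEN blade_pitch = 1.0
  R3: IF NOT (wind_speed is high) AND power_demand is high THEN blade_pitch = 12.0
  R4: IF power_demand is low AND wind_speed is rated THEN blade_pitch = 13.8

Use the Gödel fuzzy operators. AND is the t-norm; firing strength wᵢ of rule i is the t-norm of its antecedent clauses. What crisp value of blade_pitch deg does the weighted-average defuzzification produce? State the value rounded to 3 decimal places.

R1 (z=-22.0): ¬low=1−0.30=0.70, mid=0.50; AND[min(a, b)] → w = 0.50
R2 (z=1.0): high=0.95, rated=0.49; AND[min(a, b)] → w = 0.49
R3 (z=12.0): ¬high=1−0.76=0.24, high=0.95; AND[min(a, b)] → w = 0.24
R4 (z=13.8): low=0.54, rated=0.49; AND[min(a, b)] → w = 0.49
Weighted average = (0.50·-22.0 + 0.49·1.0 + 0.24·12.0 + 0.49·13.8) / (0.50 + 0.49 + 0.24 + 0.49)
  = -0.8680 / 1.7200 = -0.505

-0.505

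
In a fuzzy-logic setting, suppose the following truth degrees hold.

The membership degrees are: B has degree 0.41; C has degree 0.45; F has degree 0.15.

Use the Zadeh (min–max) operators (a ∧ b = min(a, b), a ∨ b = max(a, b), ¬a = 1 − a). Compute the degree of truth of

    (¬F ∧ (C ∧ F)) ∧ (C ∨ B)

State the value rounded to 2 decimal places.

¬F = 1 − 0.15 = 0.85
C ∧ F = min(a, b) on (0.45, 0.15) = 0.15
¬F ∧ (C ∧ F) = min(a, b) on (0.85, 0.15) = 0.15
C ∨ B = max(a, b) on (0.45, 0.41) = 0.45
(¬F ∧ (C ∧ F)) ∧ (C ∨ B) = min(a, b) on (0.15, 0.45) = 0.15

0.15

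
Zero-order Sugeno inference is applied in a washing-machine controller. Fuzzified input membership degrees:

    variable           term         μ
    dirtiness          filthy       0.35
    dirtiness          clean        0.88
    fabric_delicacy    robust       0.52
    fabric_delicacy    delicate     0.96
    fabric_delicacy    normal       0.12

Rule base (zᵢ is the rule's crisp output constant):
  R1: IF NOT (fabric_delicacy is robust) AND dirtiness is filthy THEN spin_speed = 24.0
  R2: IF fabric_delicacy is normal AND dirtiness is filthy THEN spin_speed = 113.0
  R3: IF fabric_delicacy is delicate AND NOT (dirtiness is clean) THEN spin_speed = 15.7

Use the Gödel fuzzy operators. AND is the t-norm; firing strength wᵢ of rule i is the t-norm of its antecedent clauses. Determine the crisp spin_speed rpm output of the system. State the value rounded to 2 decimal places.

R1 (z=24.0): ¬robust=1−0.52=0.48, filthy=0.35; AND[min(a, b)] → w = 0.35
R2 (z=113.0): normal=0.12, filthy=0.35; AND[min(a, b)] → w = 0.12
R3 (z=15.7): delicate=0.96, ¬clean=1−0.88=0.12; AND[min(a, b)] → w = 0.12
Weighted average = (0.35·24.0 + 0.12·113.0 + 0.12·15.7) / (0.35 + 0.12 + 0.12)
  = 23.8440 / 0.5900 = 40.41

40.41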